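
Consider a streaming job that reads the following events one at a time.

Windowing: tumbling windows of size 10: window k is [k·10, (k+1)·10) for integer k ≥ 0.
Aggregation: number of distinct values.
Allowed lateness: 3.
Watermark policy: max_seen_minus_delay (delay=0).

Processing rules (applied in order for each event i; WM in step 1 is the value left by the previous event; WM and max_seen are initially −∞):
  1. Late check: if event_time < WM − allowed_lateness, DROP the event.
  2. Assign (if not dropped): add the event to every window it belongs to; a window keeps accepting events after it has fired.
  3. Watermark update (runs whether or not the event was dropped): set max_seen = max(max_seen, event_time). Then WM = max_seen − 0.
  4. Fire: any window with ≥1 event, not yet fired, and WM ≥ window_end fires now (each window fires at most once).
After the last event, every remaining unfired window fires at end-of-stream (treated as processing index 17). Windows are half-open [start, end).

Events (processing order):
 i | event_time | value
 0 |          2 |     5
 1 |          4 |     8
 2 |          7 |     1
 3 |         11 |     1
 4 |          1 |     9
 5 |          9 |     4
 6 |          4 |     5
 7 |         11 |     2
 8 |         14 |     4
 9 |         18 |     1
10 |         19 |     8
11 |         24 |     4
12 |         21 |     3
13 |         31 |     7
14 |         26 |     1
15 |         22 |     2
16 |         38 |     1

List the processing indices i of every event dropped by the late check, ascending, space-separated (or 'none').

4 6 14 15

i=0 t=2 v=5: → [0,10); WM=2
i=1 t=4 v=8: → [0,10); WM=4
i=2 t=7 v=1: → [0,10); WM=7
i=3 t=11 v=1: → [10,20); WM=11; [0,10) fires=3
i=4 t=1 v=9: DROP (t<11-3); WM=11
i=5 t=9 v=4: → [0,10); WM=11
i=6 t=4 v=5: DROP (t<11-3); WM=11
i=7 t=11 v=2: → [10,20); WM=11
i=8 t=14 v=4: → [10,20); WM=14
i=9 t=18 v=1: → [10,20); WM=18
i=10 t=19 v=8: → [10,20); WM=19
i=11 t=24 v=4: → [20,30); WM=24; [10,20) fires=4
i=12 t=21 v=3: → [20,30); WM=24
i=13 t=31 v=7: → [30,40); WM=31; [20,30) fires=2
i=14 t=26 v=1: DROP (t<31-3); WM=31
i=15 t=22 v=2: DROP (t<31-3); WM=31
i=16 t=38 v=1: → [30,40); WM=38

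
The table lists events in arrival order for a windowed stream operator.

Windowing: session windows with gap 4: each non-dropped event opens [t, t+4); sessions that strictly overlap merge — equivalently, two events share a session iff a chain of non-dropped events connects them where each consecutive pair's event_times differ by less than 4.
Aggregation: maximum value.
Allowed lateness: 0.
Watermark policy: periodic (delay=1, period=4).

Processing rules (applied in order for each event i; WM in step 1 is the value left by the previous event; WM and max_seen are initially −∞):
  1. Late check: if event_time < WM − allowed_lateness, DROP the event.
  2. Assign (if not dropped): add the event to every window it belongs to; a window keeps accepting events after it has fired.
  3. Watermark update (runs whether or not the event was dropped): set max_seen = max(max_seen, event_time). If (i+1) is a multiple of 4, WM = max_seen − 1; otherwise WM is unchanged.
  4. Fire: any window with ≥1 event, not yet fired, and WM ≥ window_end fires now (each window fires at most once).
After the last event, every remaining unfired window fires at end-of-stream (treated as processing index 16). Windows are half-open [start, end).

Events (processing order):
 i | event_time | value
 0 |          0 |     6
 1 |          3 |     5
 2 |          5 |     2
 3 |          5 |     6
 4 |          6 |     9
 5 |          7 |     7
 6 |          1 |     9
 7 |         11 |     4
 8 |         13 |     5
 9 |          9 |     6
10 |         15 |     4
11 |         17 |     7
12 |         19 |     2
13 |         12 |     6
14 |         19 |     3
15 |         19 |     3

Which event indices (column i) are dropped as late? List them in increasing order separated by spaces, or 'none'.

6 9 13

i=0 t=0 v=6: → [0,4); WM=−∞
i=1 t=3 v=5: → [0,7); WM=−∞
i=2 t=5 v=2: → [0,9); WM=−∞
i=3 t=5 v=6: → [0,9); WM=4
i=4 t=6 v=9: → [0,10); WM=4
i=5 t=7 v=7: → [0,11); WM=4
i=6 t=1 v=9: DROP (t<4-0); WM=4
i=7 t=11 v=4: → [11,15); WM=10
i=8 t=13 v=5: → [11,17); WM=10
i=9 t=9 v=6: DROP (t<10-0); WM=10
i=10 t=15 v=4: → [11,19); WM=10
i=11 t=17 v=7: → [11,21); WM=16
i=12 t=19 v=2: → [11,23); WM=16
i=13 t=12 v=6: DROP (t<16-0); WM=16
i=14 t=19 v=3: → [11,23); WM=16
i=15 t=19 v=3: → [11,23); WM=18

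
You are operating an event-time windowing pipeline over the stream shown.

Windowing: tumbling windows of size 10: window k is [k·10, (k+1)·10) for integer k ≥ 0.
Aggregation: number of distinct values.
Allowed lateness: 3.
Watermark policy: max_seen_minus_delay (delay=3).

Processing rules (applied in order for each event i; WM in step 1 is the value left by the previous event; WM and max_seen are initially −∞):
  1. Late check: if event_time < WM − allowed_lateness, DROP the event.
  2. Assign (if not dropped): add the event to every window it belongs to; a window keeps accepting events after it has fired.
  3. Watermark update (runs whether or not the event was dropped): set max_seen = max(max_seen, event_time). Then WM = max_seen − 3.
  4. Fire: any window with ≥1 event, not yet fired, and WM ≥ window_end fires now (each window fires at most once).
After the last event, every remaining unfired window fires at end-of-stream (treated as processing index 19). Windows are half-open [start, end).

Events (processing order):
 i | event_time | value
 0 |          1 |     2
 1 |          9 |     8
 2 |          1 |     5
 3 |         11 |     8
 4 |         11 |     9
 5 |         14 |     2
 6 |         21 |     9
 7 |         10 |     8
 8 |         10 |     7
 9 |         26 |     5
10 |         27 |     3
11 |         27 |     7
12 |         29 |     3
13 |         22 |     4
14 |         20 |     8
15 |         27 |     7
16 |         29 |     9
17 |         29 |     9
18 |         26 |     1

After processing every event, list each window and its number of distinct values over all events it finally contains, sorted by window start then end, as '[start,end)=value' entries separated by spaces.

[0,10)=2 [10,20)=3 [20,30)=5

i=0 t=1 v=2: → [0,10); WM=-2
i=1 t=9 v=8: → [0,10); WM=6
i=2 t=1 v=5: DROP (t<6-3); WM=6
i=3 t=11 v=8: → [10,20); WM=8
i=4 t=11 v=9: → [10,20); WM=8
i=5 t=14 v=2: → [10,20); WM=11; [0,10) fires=2
i=6 t=21 v=9: → [20,30); WM=18
i=7 t=10 v=8: DROP (t<18-3); WM=18
i=8 t=10 v=7: DROP (t<18-3); WM=18
i=9 t=26 v=5: → [20,30); WM=23; [10,20) fires=3
i=10 t=27 v=3: → [20,30); WM=24
i=11 t=27 v=7: → [20,30); WM=24
i=12 t=29 v=3: → [20,30); WM=26
i=13 t=22 v=4: DROP (t<26-3); WM=26
i=14 t=20 v=8: DROP (t<26-3); WM=26
i=15 t=27 v=7: → [20,30); WM=26
i=16 t=29 v=9: → [20,30); WM=26
i=17 t=29 v=9: → [20,30); WM=26
i=18 t=26 v=1: → [20,30); WM=26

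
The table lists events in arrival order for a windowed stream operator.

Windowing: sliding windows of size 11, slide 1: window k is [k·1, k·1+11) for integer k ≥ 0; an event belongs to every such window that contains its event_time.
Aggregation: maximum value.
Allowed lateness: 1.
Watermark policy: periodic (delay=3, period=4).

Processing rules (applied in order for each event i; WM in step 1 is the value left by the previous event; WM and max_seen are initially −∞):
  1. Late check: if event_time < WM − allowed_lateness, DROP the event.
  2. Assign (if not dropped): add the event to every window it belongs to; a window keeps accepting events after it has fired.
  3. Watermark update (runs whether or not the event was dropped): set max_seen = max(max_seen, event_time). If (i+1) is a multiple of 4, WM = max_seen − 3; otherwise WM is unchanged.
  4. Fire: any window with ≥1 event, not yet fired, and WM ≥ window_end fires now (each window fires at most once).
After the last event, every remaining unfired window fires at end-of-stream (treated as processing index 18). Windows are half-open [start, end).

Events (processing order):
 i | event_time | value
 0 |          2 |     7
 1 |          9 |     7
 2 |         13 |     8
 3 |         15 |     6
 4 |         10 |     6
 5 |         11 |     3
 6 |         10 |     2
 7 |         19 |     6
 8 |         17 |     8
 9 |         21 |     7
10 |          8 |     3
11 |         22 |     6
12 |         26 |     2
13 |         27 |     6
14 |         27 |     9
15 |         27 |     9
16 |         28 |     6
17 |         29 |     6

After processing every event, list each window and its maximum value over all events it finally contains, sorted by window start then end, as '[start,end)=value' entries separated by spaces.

i=0 t=2 v=7: → [2,13),[1,12),[0,11); WM=−∞
i=1 t=9 v=7: → [9,20),[8,19),[7,18),[6,17),[5,16),[4,15),[3,14),[2,13),[1,12),[0,11); WM=−∞
i=2 t=13 v=8: → [13,24),[12,23),[11,22),[10,21),[9,20),[8,19),[7,18),[6,17),[5,16),[4,15),[3,14); WM=−∞
i=3 t=15 v=6: → [15,26),[14,25),[13,24),[12,23),[11,22),[10,21),[9,20),[8,19),[7,18),[6,17),[5,16); WM=12; [0,11) fires=7 [1,12) fires=7
i=4 t=10 v=6: DROP (t<12-1); WM=12
i=5 t=11 v=3: → [11,22),[10,21),[9,20),[8,19),[7,18),[6,17),[5,16),[4,15),[3,14),[2,13),[1,12); WM=12
i=6 t=10 v=2: DROP (t<12-1); WM=12
i=7 t=19 v=6: → [19,30),[18,29),[17,28),[16,27),[15,26),[14,25),[13,24),[12,23),[11,22),[10,21),[9,20); WM=16; [2,13) fires=7 [3,14) fires=8 [4,15) fires=8 [5,16) fires=8
i=8 t=17 v=8: → [17,28),[16,27),[15,26),[14,25),[13,24),[12,23),[11,22),[10,21),[9,20),[8,19),[7,18); WM=16
i=9 t=21 v=7: → [21,32),[20,31),[19,30),[18,29),[17,28),[16,27),[15,26),[14,25),[13,24),[12,23),[11,22); WM=16
i=10 t=8 v=3: DROP (t<16-1); WM=16
i=11 t=22 v=6: → [22,33),[21,32),[20,31),[19,30),[18,29),[17,28),[16,27),[15,26),[14,25),[13,24),[12,23); WM=19; [6,17) fires=8 [7,18) fires=8 [8,19) fires=8
i=12 t=26 v=2: → [26,37),[25,36),[24,35),[23,34),[22,33),[21,32),[20,31),[19,30),[18,29),[17,28),[16,27); WM=19
i=13 t=27 v=6: → [27,38),[26,37),[25,36),[24,35),[23,34),[22,33),[21,32),[20,31),[19,30),[18,29),[17,28); WM=19
i=14 t=27 v=9: → [27,38),[26,37),[25,36),[24,35),[23,34),[22,33),[21,32),[20,31),[19,30),[18,29),[17,28); WM=19
i=15 t=27 v=9: → [27,38),[26,37),[25,36),[24,35),[23,34),[22,33),[21,32),[20,31),[19,30),[18,29),[17,28); WM=24; [9,20) fires=8 [10,21) fires=8 [11,22) fires=8 [12,23) fires=8 [13,24) fires=8
i=16 t=28 v=6: → [28,39),[27,38),[26,37),[25,36),[24,35),[23,34),[22,33),[21,32),[20,31),[19,30),[18,29); WM=24
i=17 t=29 v=6: → [29,40),[28,39),[27,38),[26,37),[25,36),[24,35),[23,34),[22,33),[21,32),[20,31),[19,30); WM=24

[0,11)=7 [1,12)=7 [2,13)=7 [3,14)=8 [4,15)=8 [5,16)=8 [6,17)=8 [7,18)=8 [8,19)=8 [9,20)=8 [10,21)=8 [11,22)=8 [12,23)=8 [13,24)=8 [14,25)=8 [15,26)=8 [16,27)=8 [17,28)=9 [18,29)=9 [19,30)=9 [20,31)=9 [21,32)=9 [22,33)=9 [23,34)=9 [24,35)=9 [25,36)=9 [26,37)=9 [27,38)=9 [28,39)=6 [29,40)=6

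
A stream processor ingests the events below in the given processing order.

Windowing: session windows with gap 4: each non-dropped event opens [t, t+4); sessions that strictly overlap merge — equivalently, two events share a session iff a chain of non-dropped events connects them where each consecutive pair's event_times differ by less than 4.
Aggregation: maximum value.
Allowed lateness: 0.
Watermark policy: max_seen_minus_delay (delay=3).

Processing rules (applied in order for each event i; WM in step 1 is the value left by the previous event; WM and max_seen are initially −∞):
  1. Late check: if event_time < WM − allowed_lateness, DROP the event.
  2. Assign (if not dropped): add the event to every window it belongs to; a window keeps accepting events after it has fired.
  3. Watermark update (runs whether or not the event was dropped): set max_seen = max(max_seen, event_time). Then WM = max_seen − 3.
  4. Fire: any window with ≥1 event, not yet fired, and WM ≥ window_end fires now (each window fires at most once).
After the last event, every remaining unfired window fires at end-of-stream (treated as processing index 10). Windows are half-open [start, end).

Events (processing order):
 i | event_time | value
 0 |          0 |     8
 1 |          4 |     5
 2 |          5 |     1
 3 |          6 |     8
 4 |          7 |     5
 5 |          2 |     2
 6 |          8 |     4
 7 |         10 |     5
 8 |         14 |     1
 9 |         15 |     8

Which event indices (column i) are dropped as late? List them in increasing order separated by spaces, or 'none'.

5

i=0 t=0 v=8: → [0,4); WM=-3
i=1 t=4 v=5: → [4,8); WM=1
i=2 t=5 v=1: → [4,9); WM=2
i=3 t=6 v=8: → [4,10); WM=3
i=4 t=7 v=5: → [4,11); WM=4
i=5 t=2 v=2: DROP (t<4-0); WM=4
i=6 t=8 v=4: → [4,12); WM=5
i=7 t=10 v=5: → [4,14); WM=7
i=8 t=14 v=1: → [14,18); WM=11
i=9 t=15 v=8: → [14,19); WM=12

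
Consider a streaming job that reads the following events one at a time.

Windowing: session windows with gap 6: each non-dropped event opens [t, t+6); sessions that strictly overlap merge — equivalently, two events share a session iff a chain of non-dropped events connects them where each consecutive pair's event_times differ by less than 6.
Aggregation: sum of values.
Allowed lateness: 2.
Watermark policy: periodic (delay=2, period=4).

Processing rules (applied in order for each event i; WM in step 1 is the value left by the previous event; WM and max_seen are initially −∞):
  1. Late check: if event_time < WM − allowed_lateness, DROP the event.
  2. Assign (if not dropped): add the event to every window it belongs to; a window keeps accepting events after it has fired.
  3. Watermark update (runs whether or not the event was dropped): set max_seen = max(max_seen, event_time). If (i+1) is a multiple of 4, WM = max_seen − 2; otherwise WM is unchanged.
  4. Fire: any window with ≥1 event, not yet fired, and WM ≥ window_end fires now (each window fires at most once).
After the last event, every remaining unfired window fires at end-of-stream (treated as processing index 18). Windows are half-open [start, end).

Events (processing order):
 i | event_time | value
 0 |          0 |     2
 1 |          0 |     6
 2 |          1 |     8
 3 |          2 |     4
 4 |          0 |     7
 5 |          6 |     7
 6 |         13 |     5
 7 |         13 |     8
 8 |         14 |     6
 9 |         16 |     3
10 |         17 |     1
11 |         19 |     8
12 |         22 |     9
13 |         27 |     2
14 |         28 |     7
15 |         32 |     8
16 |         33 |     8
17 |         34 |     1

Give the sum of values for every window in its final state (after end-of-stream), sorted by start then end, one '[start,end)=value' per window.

i=0 t=0 v=2: → [0,6); WM=−∞
i=1 t=0 v=6: → [0,6); WM=−∞
i=2 t=1 v=8: → [0,7); WM=−∞
i=3 t=2 v=4: → [0,8); WM=0
i=4 t=0 v=7: → [0,8); WM=0
i=5 t=6 v=7: → [0,12); WM=0
i=6 t=13 v=5: → [13,19); WM=0
i=7 t=13 v=8: → [13,19); WM=11
i=8 t=14 v=6: → [13,20); WM=11
i=9 t=16 v=3: → [13,22); WM=11
i=10 t=17 v=1: → [13,23); WM=11
i=11 t=19 v=8: → [13,25); WM=17
i=12 t=22 v=9: → [13,28); WM=17
i=13 t=27 v=2: → [13,33); WM=17
i=14 t=28 v=7: → [13,34); WM=17
i=15 t=32 v=8: → [13,38); WM=30
i=16 t=33 v=8: → [13,39); WM=30
i=17 t=34 v=1: → [13,40); WM=30

[0,12)=34 [13,40)=66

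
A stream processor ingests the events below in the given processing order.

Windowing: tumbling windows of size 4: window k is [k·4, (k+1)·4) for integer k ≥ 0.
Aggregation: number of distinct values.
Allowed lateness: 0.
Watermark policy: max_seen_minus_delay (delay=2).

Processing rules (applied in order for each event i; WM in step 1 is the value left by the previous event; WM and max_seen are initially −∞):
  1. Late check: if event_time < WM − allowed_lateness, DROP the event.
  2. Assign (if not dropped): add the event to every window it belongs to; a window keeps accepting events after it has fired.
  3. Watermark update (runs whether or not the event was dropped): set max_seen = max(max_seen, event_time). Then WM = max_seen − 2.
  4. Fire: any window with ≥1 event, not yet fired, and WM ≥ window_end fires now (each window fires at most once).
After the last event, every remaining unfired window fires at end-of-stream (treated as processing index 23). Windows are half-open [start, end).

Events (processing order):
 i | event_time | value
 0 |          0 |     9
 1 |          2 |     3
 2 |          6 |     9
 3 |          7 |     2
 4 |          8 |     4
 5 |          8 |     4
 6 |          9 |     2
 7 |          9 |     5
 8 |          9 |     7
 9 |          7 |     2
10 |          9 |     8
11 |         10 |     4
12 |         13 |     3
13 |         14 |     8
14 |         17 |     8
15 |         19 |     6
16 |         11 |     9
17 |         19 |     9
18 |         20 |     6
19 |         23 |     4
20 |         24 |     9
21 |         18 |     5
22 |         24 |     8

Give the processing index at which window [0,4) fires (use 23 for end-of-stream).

i=0 t=0 v=9: → [0,4); WM=-2
i=1 t=2 v=3: → [0,4); WM=0
i=2 t=6 v=9: → [4,8); WM=4; [0,4) fires=2
i=3 t=7 v=2: → [4,8); WM=5
i=4 t=8 v=4: → [8,12); WM=6
i=5 t=8 v=4: → [8,12); WM=6
i=6 t=9 v=2: → [8,12); WM=7
i=7 t=9 v=5: → [8,12); WM=7
i=8 t=9 v=7: → [8,12); WM=7
i=9 t=7 v=2: → [4,8); WM=7
i=10 t=9 v=8: → [8,12); WM=7
i=11 t=10 v=4: → [8,12); WM=8; [4,8) fires=2
i=12 t=13 v=3: → [12,16); WM=11
i=13 t=14 v=8: → [12,16); WM=12; [8,12) fires=5
i=14 t=17 v=8: → [16,20); WM=15
i=15 t=19 v=6: → [16,20); WM=17; [12,16) fires=2
i=16 t=11 v=9: DROP (t<17-0); WM=17
i=17 t=19 v=9: → [16,20); WM=17
i=18 t=20 v=6: → [20,24); WM=18
i=19 t=23 v=4: → [20,24); WM=21; [16,20) fires=3
i=20 t=24 v=9: → [24,28); WM=22
i=21 t=18 v=5: DROP (t<22-0); WM=22
i=22 t=24 v=8: → [24,28); WM=22

2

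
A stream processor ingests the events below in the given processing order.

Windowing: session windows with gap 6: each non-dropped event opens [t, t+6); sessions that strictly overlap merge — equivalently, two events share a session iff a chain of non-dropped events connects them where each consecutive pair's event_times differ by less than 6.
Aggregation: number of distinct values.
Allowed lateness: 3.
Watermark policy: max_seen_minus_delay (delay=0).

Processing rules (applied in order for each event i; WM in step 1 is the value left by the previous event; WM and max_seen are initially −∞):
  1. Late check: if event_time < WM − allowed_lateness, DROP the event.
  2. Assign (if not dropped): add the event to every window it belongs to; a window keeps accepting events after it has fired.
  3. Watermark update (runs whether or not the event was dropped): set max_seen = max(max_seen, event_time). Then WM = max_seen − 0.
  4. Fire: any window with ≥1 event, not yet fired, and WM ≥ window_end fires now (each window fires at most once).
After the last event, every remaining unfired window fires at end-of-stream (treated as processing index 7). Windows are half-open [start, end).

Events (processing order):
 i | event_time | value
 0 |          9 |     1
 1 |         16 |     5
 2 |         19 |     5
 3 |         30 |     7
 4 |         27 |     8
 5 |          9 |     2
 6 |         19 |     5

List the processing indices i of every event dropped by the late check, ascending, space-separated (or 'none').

5 6

i=0 t=9 v=1: → [9,15); WM=9
i=1 t=16 v=5: → [16,22); WM=16
i=2 t=19 v=5: → [16,25); WM=19
i=3 t=30 v=7: → [30,36); WM=30
i=4 t=27 v=8: → [27,36); WM=30
i=5 t=9 v=2: DROP (t<30-3); WM=30
i=6 t=19 v=5: DROP (t<30-3); WM=30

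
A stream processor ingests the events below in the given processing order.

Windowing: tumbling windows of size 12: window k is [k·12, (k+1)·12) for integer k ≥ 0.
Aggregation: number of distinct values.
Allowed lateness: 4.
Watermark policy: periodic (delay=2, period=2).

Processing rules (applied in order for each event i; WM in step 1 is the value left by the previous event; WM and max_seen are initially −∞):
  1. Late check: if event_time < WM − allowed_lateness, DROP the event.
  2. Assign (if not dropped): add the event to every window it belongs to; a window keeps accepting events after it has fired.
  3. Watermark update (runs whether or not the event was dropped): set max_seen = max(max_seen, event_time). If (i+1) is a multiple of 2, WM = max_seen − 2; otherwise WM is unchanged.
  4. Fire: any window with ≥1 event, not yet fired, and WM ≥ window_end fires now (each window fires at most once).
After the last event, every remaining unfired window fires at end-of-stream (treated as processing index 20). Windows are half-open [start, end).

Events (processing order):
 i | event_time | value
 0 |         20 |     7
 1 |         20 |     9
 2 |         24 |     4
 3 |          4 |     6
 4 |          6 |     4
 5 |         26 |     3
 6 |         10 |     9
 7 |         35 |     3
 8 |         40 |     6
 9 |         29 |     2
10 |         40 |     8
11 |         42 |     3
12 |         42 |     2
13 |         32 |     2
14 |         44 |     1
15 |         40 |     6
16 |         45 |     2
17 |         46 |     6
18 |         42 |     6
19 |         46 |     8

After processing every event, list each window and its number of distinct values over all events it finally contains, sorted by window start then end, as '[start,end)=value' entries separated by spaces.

i=0 t=20 v=7: → [12,24); WM=−∞
i=1 t=20 v=9: → [12,24); WM=18
i=2 t=24 v=4: → [24,36); WM=18
i=3 t=4 v=6: DROP (t<18-4); WM=22
i=4 t=6 v=4: DROP (t<22-4); WM=22
i=5 t=26 v=3: → [24,36); WM=24; [12,24) fires=2
i=6 t=10 v=9: DROP (t<24-4); WM=24
i=7 t=35 v=3: → [24,36); WM=33
i=8 t=40 v=6: → [36,48); WM=33
i=9 t=29 v=2: → [24,36); WM=38; [24,36) fires=3
i=10 t=40 v=8: → [36,48); WM=38
i=11 t=42 v=3: → [36,48); WM=40
i=12 t=42 v=2: → [36,48); WM=40
i=13 t=32 v=2: DROP (t<40-4); WM=40
i=14 t=44 v=1: → [36,48); WM=40
i=15 t=40 v=6: → [36,48); WM=42
i=16 t=45 v=2: → [36,48); WM=42
i=17 t=46 v=6: → [36,48); WM=44
i=18 t=42 v=6: → [36,48); WM=44
i=19 t=46 v=8: → [36,48); WM=44

[12,24)=2 [24,36)=3 [36,48)=5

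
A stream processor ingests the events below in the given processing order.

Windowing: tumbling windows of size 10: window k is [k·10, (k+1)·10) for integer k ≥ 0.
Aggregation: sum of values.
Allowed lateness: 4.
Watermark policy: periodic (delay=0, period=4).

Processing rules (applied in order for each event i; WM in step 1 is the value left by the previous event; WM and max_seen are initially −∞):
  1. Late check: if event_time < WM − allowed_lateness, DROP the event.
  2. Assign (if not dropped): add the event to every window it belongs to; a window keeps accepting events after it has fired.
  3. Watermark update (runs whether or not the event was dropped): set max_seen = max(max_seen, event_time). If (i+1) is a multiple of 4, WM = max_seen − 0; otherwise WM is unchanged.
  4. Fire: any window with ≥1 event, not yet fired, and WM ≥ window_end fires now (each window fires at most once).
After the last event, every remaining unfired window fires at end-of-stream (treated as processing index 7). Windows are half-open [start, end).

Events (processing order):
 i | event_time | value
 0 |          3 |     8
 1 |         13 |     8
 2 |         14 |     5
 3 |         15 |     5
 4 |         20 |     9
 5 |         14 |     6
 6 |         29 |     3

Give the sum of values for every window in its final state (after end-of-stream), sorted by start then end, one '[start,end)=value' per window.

i=0 t=3 v=8: → [0,10); WM=−∞
i=1 t=13 v=8: → [10,20); WM=−∞
i=2 t=14 v=5: → [10,20); WM=−∞
i=3 t=15 v=5: → [10,20); WM=15; [0,10) fires=8
i=4 t=20 v=9: → [20,30); WM=15
i=5 t=14 v=6: → [10,20); WM=15
i=6 t=29 v=3: → [20,30); WM=15

[0,10)=8 [10,20)=24 [20,30)=12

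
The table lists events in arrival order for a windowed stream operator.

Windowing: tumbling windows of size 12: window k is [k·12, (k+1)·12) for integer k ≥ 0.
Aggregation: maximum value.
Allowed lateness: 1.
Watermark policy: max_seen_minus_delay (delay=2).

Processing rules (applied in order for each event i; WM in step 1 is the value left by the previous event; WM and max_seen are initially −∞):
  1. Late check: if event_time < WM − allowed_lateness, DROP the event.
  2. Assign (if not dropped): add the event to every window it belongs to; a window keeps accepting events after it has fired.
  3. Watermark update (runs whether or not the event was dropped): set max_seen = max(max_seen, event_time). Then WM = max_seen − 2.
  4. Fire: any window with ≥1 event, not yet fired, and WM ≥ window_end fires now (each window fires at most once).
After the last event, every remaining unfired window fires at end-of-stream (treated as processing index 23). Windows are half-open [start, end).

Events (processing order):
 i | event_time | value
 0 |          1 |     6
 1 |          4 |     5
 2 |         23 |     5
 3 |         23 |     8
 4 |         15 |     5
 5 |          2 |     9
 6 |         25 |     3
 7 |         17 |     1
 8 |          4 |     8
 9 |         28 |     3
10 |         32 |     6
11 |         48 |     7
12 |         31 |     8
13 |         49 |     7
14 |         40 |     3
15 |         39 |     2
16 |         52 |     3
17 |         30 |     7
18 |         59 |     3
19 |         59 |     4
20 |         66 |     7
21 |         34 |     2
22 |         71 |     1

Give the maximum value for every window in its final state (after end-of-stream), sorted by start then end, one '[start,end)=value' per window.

[0,12)=6 [12,24)=8 [24,36)=6 [48,60)=7 [60,72)=7

i=0 t=1 v=6: → [0,12); WM=-1
i=1 t=4 v=5: → [0,12); WM=2
i=2 t=23 v=5: → [12,24); WM=21; [0,12) fires=6
i=3 t=23 v=8: → [12,24); WM=21
i=4 t=15 v=5: DROP (t<21-1); WM=21
i=5 t=2 v=9: DROP (t<21-1); WM=21
i=6 t=25 v=3: → [24,36); WM=23
i=7 t=17 v=1: DROP (t<23-1); WM=23
i=8 t=4 v=8: DROP (t<23-1); WM=23
i=9 t=28 v=3: → [24,36); WM=26; [12,24) fires=8
i=10 t=32 v=6: → [24,36); WM=30
i=11 t=48 v=7: → [48,60); WM=46; [24,36) fires=6
i=12 t=31 v=8: DROP (t<46-1); WM=46
i=13 t=49 v=7: → [48,60); WM=47
i=14 t=40 v=3: DROP (t<47-1); WM=47
i=15 t=39 v=2: DROP (t<47-1); WM=47
i=16 t=52 v=3: → [48,60); WM=50
i=17 t=30 v=7: DROP (t<50-1); WM=50
i=18 t=59 v=3: → [48,60); WM=57
i=19 t=59 v=4: → [48,60); WM=57
i=20 t=66 v=7: → [60,72); WM=64; [48,60) fires=7
i=21 t=34 v=2: DROP (t<64-1); WM=64
i=22 t=71 v=1: → [60,72); WM=69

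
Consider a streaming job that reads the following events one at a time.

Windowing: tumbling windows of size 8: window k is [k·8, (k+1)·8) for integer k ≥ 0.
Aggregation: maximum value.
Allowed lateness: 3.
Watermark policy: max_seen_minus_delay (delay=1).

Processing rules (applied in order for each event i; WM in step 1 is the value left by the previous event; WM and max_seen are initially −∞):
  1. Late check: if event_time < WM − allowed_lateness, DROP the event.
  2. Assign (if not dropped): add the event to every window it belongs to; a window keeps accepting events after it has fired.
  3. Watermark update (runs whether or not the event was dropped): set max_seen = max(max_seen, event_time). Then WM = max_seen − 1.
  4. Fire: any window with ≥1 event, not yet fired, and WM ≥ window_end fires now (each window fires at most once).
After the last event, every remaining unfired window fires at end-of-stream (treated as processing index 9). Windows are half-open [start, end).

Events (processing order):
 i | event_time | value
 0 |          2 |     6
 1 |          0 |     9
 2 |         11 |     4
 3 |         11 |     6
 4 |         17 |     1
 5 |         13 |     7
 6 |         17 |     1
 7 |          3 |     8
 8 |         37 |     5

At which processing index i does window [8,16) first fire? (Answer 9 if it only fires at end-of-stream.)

i=0 t=2 v=6: → [0,8); WM=1
i=1 t=0 v=9: → [0,8); WM=1
i=2 t=11 v=4: → [8,16); WM=10; [0,8) fires=9
i=3 t=11 v=6: → [8,16); WM=10
i=4 t=17 v=1: → [16,24); WM=16; [8,16) fires=6
i=5 t=13 v=7: → [8,16); WM=16
i=6 t=17 v=1: → [16,24); WM=16
i=7 t=3 v=8: DROP (t<16-3); WM=16
i=8 t=37 v=5: → [32,40); WM=36; [16,24) fires=1

4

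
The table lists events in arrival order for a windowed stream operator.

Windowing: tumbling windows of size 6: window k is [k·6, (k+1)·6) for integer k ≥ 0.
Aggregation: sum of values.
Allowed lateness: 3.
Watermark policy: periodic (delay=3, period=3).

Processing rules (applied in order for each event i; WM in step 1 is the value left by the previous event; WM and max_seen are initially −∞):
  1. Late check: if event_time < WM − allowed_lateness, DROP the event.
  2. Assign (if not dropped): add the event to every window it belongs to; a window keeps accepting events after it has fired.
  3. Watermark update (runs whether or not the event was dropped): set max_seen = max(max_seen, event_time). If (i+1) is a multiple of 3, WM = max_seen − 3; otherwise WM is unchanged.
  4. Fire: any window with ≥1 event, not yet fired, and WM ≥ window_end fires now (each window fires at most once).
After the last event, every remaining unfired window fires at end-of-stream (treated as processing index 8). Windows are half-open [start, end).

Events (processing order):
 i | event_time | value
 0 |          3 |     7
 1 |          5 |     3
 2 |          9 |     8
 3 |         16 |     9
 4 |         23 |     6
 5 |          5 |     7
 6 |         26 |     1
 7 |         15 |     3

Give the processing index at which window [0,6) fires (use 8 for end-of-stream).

2

i=0 t=3 v=7: → [0,6); WM=−∞
i=1 t=5 v=3: → [0,6); WM=−∞
i=2 t=9 v=8: → [6,12); WM=6; [0,6) fires=10
i=3 t=16 v=9: → [12,18); WM=6
i=4 t=23 v=6: → [18,24); WM=6
i=5 t=5 v=7: → [0,6); WM=20; [6,12) fires=8 [12,18) fires=9
i=6 t=26 v=1: → [24,30); WM=20
i=7 t=15 v=3: DROP (t<20-3); WM=20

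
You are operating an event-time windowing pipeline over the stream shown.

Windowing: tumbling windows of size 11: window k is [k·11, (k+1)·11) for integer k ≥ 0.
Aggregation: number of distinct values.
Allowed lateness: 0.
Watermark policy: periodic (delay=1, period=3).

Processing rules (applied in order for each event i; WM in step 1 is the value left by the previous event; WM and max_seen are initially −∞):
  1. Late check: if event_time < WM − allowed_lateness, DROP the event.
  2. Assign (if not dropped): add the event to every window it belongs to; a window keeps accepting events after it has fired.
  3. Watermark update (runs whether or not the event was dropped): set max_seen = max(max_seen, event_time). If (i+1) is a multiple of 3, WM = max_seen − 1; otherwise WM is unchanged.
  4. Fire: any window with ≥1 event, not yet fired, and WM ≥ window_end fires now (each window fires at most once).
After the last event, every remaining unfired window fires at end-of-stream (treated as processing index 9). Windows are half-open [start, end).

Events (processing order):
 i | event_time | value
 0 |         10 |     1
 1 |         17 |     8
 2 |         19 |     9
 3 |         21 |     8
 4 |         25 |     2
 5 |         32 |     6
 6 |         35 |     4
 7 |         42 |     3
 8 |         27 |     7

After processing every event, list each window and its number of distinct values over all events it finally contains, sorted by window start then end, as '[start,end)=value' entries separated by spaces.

[0,11)=1 [11,22)=2 [22,33)=2 [33,44)=2

i=0 t=10 v=1: → [0,11); WM=−∞
i=1 t=17 v=8: → [11,22); WM=−∞
i=2 t=19 v=9: → [11,22); WM=18; [0,11) fires=1
i=3 t=21 v=8: → [11,22); WM=18
i=4 t=25 v=2: → [22,33); WM=18
i=5 t=32 v=6: → [22,33); WM=31; [11,22) fires=2
i=6 t=35 v=4: → [33,44); WM=31
i=7 t=42 v=3: → [33,44); WM=31
i=8 t=27 v=7: DROP (t<31-0); WM=41; [22,33) fires=2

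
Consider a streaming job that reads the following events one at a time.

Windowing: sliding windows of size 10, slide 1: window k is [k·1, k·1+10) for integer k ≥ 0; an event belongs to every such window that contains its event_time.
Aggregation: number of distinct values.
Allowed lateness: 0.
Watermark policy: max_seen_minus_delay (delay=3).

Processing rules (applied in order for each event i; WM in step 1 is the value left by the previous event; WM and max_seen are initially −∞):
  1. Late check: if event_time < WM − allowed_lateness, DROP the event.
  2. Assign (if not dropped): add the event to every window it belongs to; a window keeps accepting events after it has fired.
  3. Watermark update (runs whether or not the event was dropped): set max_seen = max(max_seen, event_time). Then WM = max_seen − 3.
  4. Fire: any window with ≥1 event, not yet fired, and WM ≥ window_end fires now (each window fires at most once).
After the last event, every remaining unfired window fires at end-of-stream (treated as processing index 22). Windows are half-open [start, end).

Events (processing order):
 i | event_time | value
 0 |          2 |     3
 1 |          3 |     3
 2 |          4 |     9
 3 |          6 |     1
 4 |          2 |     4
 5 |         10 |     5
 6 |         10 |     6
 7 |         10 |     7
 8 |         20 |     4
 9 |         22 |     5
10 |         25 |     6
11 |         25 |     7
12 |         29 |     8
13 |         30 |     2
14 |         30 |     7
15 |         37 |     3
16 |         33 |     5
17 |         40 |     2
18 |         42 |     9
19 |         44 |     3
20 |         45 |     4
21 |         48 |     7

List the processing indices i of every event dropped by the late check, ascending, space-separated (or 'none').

i=0 t=2 v=3: → [2,12),[1,11),[0,10); WM=-1
i=1 t=3 v=3: → [3,13),[2,12),[1,11),[0,10); WM=0
i=2 t=4 v=9: → [4,14),[3,13),[2,12),[1,11),[0,10); WM=1
i=3 t=6 v=1: → [6,16),[5,15),[4,14),[3,13),[2,12),[1,11),[0,10); WM=3
i=4 t=2 v=4: DROP (t<3-0); WM=3
i=5 t=10 v=5: → [10,20),[9,19),[8,18),[7,17),[6,16),[5,15),[4,14),[3,13),[2,12),[1,11); WM=7
i=6 t=10 v=6: → [10,20),[9,19),[8,18),[7,17),[6,16),[5,15),[4,14),[3,13),[2,12),[1,11); WM=7
i=7 t=10 v=7: → [10,20),[9,19),[8,18),[7,17),[6,16),[5,15),[4,14),[3,13),[2,12),[1,11); WM=7
i=8 t=20 v=4: → [20,30),[19,29),[18,28),[17,27),[16,26),[15,25),[14,24),[13,23),[12,22),[11,21); WM=17; [0,10) fires=3 [1,11) fires=6 [2,12) fires=6 [3,13) fires=6 [4,14) fires=5 [5,15) fires=4 [6,16) fires=4 [7,17) fires=3
i=9 t=22 v=5: → [22,32),[21,31),[20,30),[19,29),[18,28),[17,27),[16,26),[15,25),[14,24),[13,23); WM=19; [8,18) fires=3 [9,19) fires=3
i=10 t=25 v=6: → [25,35),[24,34),[23,33),[22,32),[21,31),[20,30),[19,29),[18,28),[17,27),[16,26); WM=22; [10,20) fires=3 [11,21) fires=1 [12,22) fires=1
i=11 t=25 v=7: → [25,35),[24,34),[23,33),[22,32),[21,31),[20,30),[19,29),[18,28),[17,27),[16,26); WM=22
i=12 t=29 v=8: → [29,39),[28,38),[27,37),[26,36),[25,35),[24,34),[23,33),[22,32),[21,31),[20,30); WM=26; [13,23) fires=2 [14,24) fires=2 [15,25) fires=2 [16,26) fires=4
i=13 t=30 v=2: → [30,40),[29,39),[28,38),[27,37),[26,36),[25,35),[24,34),[23,33),[22,32),[21,31); WM=27; [17,27) fires=4
i=14 t=30 v=7: → [30,40),[29,39),[28,38),[27,37),[26,36),[25,35),[24,34),[23,33),[22,32),[21,31); WM=27
i=15 t=37 v=3: → [37,47),[36,46),[35,45),[34,44),[33,43),[32,42),[31,41),[30,40),[29,39),[28,38); WM=34; [18,28) fires=4 [19,29) fires=4 [20,30) fires=5 [21,31) fires=5 [22,32) fires=5 [23,33) fires=4 [24,34) fires=4
i=16 t=33 v=5: DROP (t<34-0); WM=34
i=17 t=40 v=2: → [40,50),[39,49),[38,48),[37,47),[36,46),[35,45),[34,44),[33,43),[32,42),[31,41); WM=37; [25,35) fires=4 [26,36) fires=3 [27,37) fires=3
i=18 t=42 v=9: → [42,52),[41,51),[40,50),[39,49),[38,48),[37,47),[36,46),[35,45),[34,44),[33,43); WM=39; [28,38) fires=4 [29,39) fires=4
i=19 t=44 v=3: → [44,54),[43,53),[42,52),[41,51),[40,50),[39,49),[38,48),[37,47),[36,46),[35,45); WM=41; [30,40) fires=3 [31,41) fires=2
i=20 t=45 v=4: → [45,55),[44,54),[43,53),[42,52),[41,51),[40,50),[39,49),[38,48),[37,47),[36,46); WM=42; [32,42) fires=2
i=21 t=48 v=7: → [48,58),[47,57),[46,56),[45,55),[44,54),[43,53),[42,52),[41,51),[40,50),[39,49); WM=45; [33,43) fires=3 [34,44) fires=3 [35,45) fires=3

4 16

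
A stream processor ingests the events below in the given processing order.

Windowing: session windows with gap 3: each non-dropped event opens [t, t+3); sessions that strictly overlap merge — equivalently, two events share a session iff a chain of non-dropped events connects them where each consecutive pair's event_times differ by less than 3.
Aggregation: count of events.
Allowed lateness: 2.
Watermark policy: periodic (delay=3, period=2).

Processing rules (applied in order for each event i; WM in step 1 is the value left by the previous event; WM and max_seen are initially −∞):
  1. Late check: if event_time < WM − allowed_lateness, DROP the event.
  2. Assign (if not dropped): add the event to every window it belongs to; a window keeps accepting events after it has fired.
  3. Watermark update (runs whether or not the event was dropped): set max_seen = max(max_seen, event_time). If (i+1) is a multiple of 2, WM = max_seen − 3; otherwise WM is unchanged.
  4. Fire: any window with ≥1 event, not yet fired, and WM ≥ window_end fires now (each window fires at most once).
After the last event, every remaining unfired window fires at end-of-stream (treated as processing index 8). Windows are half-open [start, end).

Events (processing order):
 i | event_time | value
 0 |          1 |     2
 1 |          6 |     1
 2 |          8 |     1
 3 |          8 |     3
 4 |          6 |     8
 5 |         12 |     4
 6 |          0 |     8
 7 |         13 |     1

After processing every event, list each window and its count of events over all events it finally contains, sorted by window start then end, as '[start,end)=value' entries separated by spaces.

[1,4)=1 [6,11)=4 [12,16)=2

i=0 t=1 v=2: → [1,4); WM=−∞
i=1 t=6 v=1: → [6,9); WM=3
i=2 t=8 v=1: → [6,11); WM=3
i=3 t=8 v=3: → [6,11); WM=5
i=4 t=6 v=8: → [6,11); WM=5
i=5 t=12 v=4: → [12,15); WM=9
i=6 t=0 v=8: DROP (t<9-2); WM=9
i=7 t=13 v=1: → [12,16); WM=10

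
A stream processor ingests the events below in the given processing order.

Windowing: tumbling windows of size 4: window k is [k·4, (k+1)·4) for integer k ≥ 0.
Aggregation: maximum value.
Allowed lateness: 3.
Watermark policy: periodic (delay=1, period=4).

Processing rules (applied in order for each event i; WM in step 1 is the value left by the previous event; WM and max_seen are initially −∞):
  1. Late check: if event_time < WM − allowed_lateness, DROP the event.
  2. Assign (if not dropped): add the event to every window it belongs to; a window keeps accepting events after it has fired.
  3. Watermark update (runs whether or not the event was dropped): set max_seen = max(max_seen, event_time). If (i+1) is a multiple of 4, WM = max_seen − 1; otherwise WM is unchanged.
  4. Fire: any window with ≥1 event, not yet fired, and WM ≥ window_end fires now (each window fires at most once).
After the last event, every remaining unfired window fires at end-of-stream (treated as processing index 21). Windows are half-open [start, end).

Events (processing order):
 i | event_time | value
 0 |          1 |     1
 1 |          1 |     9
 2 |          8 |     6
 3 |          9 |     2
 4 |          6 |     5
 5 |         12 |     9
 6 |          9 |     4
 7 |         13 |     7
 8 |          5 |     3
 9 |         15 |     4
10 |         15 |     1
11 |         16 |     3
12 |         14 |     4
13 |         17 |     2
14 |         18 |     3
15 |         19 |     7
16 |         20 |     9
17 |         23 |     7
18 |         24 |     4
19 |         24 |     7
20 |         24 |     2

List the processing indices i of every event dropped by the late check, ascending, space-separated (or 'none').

8

i=0 t=1 v=1: → [0,4); WM=−∞
i=1 t=1 v=9: → [0,4); WM=−∞
i=2 t=8 v=6: → [8,12); WM=−∞
i=3 t=9 v=2: → [8,12); WM=8; [0,4) fires=9
i=4 t=6 v=5: → [4,8); WM=8; [4,8) fires=5
i=5 t=12 v=9: → [12,16); WM=8
i=6 t=9 v=4: → [8,12); WM=8
i=7 t=13 v=7: → [12,16); WM=12; [8,12) fires=6
i=8 t=5 v=3: DROP (t<12-3); WM=12
i=9 t=15 v=4: → [12,16); WM=12
i=10 t=15 v=1: → [12,16); WM=12
i=11 t=16 v=3: → [16,20); WM=15
i=12 t=14 v=4: → [12,16); WM=15
i=13 t=17 v=2: → [16,20); WM=15
i=14 t=18 v=3: → [16,20); WM=15
i=15 t=19 v=7: → [16,20); WM=18; [12,16) fires=9
i=16 t=20 v=9: → [20,24); WM=18
i=17 t=23 v=7: → [20,24); WM=18
i=18 t=24 v=4: → [24,28); WM=18
i=19 t=24 v=7: → [24,28); WM=23; [16,20) fires=7
i=20 t=24 v=2: → [24,28); WM=23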